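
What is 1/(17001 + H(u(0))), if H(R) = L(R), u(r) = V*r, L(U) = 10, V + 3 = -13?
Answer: 1/17011 ≈ 5.8785e-5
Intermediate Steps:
V = -16 (V = -3 - 13 = -16)
u(r) = -16*r
H(R) = 10
1/(17001 + H(u(0))) = 1/(17001 + 10) = 1/17011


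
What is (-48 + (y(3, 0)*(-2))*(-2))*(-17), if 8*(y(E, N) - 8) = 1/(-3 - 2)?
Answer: 2737/10 ≈ 273.70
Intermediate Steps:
y(E, N) = 319/40 (y(E, N) = 8 + 1/(8*(-3 - 2)) = 8 + (1/8)/(-5) = 8 + (1/8)*(-1/5) = 8 - 1/40 = 319/40)
(-48 + (y(3, 0)*(-2))*(-2))*(-17) = (-48 + ((319/40)*(-2))*(-2))*(-17) = (-48 - 319/20*(-2))*(-17) = (-48 + 319/10)*(-17) = -161/10*(-17) = 2737/10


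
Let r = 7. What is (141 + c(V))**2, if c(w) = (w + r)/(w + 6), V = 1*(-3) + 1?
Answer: 323761/16 ≈ 20235.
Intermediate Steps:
V = -2 (V = -3 + 1 = -2)
c(w) = (7 + w)/(6 + w) (c(w) = (w + 7)/(w + 6) = (7 + w)/(6 + w))
(141 + c(V))**2 = (141 + (7 - 2)/(6 - 2))**2 = (141 + 5/4)**2 = (569/4)**2 = 323761/16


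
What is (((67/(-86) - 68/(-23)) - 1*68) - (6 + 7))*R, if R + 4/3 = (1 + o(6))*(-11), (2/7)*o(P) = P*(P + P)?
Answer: 1302324583/5934 ≈ 2.1947e+5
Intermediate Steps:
o(P) = 7*P² (o(P) = 7*(P*(P + P))/2 = 7*(P*(2*P))/2 = 7*(2*P²)/2 = 7*P²)
R = -8353/3 (R = -4/3 + (1 + 7*6²)*(-11) = -4/3 + (1 + 7*36)*(-11) = -4/3 + (1 + 252)*(-11) = -4/3 + 253*(-11) = -4/3 - 2783 = -8353/3 ≈ -2784.3)
(((67/(-86) - 68/(-23)) - 1*68) - (6 + 7))*R = (((67/(-86) - 68/(-23)) - 1*68) - (6 + 7))*(-8353/3) = (((67*(-1/86) - 68*(-1/23)) - 68) - 1*13)*(-8353/3) = (((-67/86 + 68/23) - 68) - 13)*(-8353/3) = ((4307/1978 - 68) - 13)*(-8353/3) = (-130197/1978 - 13)*(-8353/3) = -155911/1978*(-8353/3) = 1302324583/5934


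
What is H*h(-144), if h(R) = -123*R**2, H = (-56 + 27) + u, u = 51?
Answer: -56111616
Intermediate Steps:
H = 22 (H = (-56 + 27) + 51 = -29 + 51 = 22)
H*h(-144) = 22*(-123*(-144)**2) = 22*(-123*20736) = 22*(-2550528) = -56111616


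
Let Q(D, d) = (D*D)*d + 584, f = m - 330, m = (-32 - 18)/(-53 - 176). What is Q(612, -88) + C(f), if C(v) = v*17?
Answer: -7548960792/229 ≈ -3.2965e+7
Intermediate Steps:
m = 50/229 (m = -50/(-229) = -50*(-1/229) = 50/229 ≈ 0.21834)
f = -75520/229 (f = 50/229 - 330 = -75520/229 ≈ -329.78)
Q(D, d) = 584 + d*D² (Q(D, d) = D²*d + 584 = d*D² + 584 = 584 + d*D²)
C(v) = 17*v
Q(612, -88) + C(f) = (584 - 88*612²) + 17*(-75520/229) = (584 - 88*374544) - 1283840/229 = (584 - 32959872) - 1283840/229 = -32959288 - 1283840/229 = -7548960792/229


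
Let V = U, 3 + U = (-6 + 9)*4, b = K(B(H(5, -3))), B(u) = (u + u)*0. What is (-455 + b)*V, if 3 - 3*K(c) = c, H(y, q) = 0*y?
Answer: -4086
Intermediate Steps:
H(y, q) = 0
B(u) = 0 (B(u) = (2*u)*0 = 0)
K(c) = 1 - c/3
b = 1 (b = 1 - ⅓*0 = 1 + 0 = 1)
U = 9 (U = -3 + (-6 + 9)*4 = -3 + 3*4 = -3 + 12 = 9)
V = 9
(-455 + b)*V = (-455 + 1)*9 = -454*9 = -4086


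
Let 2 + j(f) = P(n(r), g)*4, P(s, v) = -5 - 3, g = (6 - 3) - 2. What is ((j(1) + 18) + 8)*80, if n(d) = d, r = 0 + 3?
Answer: -640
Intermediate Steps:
r = 3
g = 1 (g = 3 - 2 = 1)
P(s, v) = -8
j(f) = -34 (j(f) = -2 - 8*4 = -2 - 32 = -34)
((j(1) + 18) + 8)*80 = ((-34 + 18) + 8)*80 = (-16 + 8)*80 = -8*80 = -640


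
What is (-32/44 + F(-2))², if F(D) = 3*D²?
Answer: 15376/121 ≈ 127.07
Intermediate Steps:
(-32/44 + F(-2))² = (-32/44 + 3*(-2)²)² = (-32*1/44 + 3*4)² = (-8/11 + 12)² = (124/11)² = 15376/121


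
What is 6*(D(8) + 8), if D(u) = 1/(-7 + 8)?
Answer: 54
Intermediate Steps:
D(u) = 1 (D(u) = 1/1 = 1)
6*(D(8) + 8) = 6*(1 + 8) = 6*9 = 54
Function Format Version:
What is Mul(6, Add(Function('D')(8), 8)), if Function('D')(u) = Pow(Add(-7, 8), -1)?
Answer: 54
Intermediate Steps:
Function('D')(u) = 1 (Function('D')(u) = Pow(1, -1) = 1)
Mul(6, Add(Function('D')(8), 8)) = Mul(6, Add(1, 8)) = Mul(6, 9) = 54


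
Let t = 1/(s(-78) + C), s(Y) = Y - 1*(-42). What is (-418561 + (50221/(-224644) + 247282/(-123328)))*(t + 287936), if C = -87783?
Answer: -12217737706872513848963941/101375674765792 ≈ -1.2052e+11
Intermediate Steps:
s(Y) = 42 + Y (s(Y) = Y + 42 = 42 + Y)
t = -1/87819 (t = 1/((42 - 78) - 87783) = 1/(-36 - 87783) = 1/(-87819) = -1/87819 ≈ -1.1387e-5)
(-418561 + (50221/(-224644) + 247282/(-123328)))*(t + 287936) = (-418561 + (50221/(-224644) + 247282/(-123328)))*(-1/87819 + 287936) = (-418561 + (50221*(-1/224644) + 247282*(-1/123328)))*(25286251583/87819) = (-418561 + (-50221/224644 - 123641/61664))*(25286251583/87819) = (-418561 - 7718009137/3463111904)*(25286251583/87819) = -1449531299659281/3463111904*25286251583/87819 = -12217737706872513848963941/101375674765792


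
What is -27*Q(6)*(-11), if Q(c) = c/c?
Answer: 297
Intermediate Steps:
Q(c) = 1
-27*Q(6)*(-11) = -27*1*(-11) = -27*(-11) = 297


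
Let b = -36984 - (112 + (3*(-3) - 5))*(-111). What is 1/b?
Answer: -1/26106 ≈ -3.8305e-5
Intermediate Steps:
b = -26106 (b = -36984 - (112 + (-9 - 5))*(-111) = -36984 - (112 - 14)*(-111) = -36984 - 98*(-111) = -36984 - 1*(-10878) = -36984 + 10878 = -26106)
1/b = 1/(-26106) = -1/26106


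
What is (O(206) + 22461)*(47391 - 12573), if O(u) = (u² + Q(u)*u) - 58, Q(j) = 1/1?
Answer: 2264736810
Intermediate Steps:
Q(j) = 1 (Q(j) = 1*1 = 1)
O(u) = -58 + u + u² (O(u) = (u² + 1*u) - 58 = (u² + u) - 58 = (u + u²) - 58 = -58 + u + u²)
(O(206) + 22461)*(47391 - 12573) = ((-58 + 206 + 206²) + 22461)*(47391 - 12573) = ((-58 + 206 + 42436) + 22461)*34818 = (42584 + 22461)*34818 = 65045*34818 = 2264736810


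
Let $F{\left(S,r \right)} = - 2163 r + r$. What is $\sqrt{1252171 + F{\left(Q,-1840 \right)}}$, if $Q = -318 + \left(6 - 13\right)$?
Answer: $9 \sqrt{64571} \approx 2287.0$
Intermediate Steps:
$Q = -325$ ($Q = -318 + \left(6 - 13\right) = -318 - 7 = -325$)
$F{\left(S,r \right)} = - 2162 r$
$\sqrt{1252171 + F{\left(Q,-1840 \right)}} = \sqrt{1252171 - -3978080} = \sqrt{1252171 + 3978080} = \sqrt{5230251} = 9 \sqrt{64571}$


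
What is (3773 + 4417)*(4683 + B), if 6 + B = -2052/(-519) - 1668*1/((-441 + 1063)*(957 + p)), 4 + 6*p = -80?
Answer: 1945074201385770/50736229 ≈ 3.8337e+7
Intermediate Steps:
p = -14 (p = -2/3 + (1/6)*(-80) = -2/3 - 40/3 = -14)
B = -103962924/50736229 (B = -6 + (-2052/(-519) - 1668*1/((-441 + 1063)*(957 - 14))) = -6 + (-2052*(-1/519) - 1668/(622*943)) = -6 + (684/173 - 1668/586546) = -6 + (684/173 - 1668*1/586546) = -6 + (684/173 - 834/293273) = -6 + 200454450/50736229 = -103962924/50736229 ≈ -2.0491)
(3773 + 4417)*(4683 + B) = (3773 + 4417)*(4683 - 103962924/50736229) = 8190*(237493797483/50736229) = 1945074201385770/50736229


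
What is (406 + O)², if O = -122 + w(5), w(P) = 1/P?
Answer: 2019241/25 ≈ 80770.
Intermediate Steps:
O = -609/5 (O = -122 + 1/5 = -122 + ⅕ = -609/5 ≈ -121.80)
(406 + O)² = (406 - 609/5)² = (1421/5)² = 2019241/25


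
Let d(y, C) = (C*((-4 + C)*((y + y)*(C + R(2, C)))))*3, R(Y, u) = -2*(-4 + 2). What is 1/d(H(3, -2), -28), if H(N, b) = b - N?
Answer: 1/645120 ≈ 1.5501e-6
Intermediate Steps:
R(Y, u) = 4 (R(Y, u) = -2*(-2) = 4)
d(y, C) = 6*C*y*(-4 + C)*(4 + C) (d(y, C) = (C*((-4 + C)*((y + y)*(C + 4))))*3 = (C*((-4 + C)*((2*y)*(4 + C))))*3 = (C*((-4 + C)*(2*y*(4 + C))))*3 = (C*(2*y*(-4 + C)*(4 + C)))*3 = (2*C*y*(-4 + C)*(4 + C))*3 = 6*C*y*(-4 + C)*(4 + C))
1/d(H(3, -2), -28) = 1/(6*(-28)*(-2 - 1*3)*(-16 + (-28)**2)) = 1/(6*(-28)*(-2 - 3)*(-16 + 784)) = 1/(6*(-28)*(-5)*768) = 1/645120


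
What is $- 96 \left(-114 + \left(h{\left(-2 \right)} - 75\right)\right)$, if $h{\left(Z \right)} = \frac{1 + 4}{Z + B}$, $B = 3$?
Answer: $17664$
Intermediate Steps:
$h{\left(Z \right)} = \frac{5}{3 + Z}$ ($h{\left(Z \right)} = \frac{1 + 4}{Z + 3} = \frac{5}{3 + Z}$)
$- 96 \left(-114 + \left(h{\left(-2 \right)} - 75\right)\right) = - 96 \left(-114 - \left(75 - \frac{5}{3 - 2}\right)\right) = - 96 \left(-114 - \left(75 - \frac{5}{1}\right)\right) = - 96 \left(-114 + \left(5 \cdot 1 - 75\right)\right) = - 96 \left(-114 + \left(5 - 75\right)\right) = - 96 \left(-114 - 70\right) = \left(-96\right) \left(-184\right) = 17664$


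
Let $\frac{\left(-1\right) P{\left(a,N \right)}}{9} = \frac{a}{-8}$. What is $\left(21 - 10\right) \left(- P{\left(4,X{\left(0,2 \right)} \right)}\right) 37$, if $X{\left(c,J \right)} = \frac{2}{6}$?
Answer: $- \frac{3663}{2} \approx -1831.5$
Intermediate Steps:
$X{\left(c,J \right)} = \frac{1}{3}$ ($X{\left(c,J \right)} = 2 \cdot \frac{1}{6} = \frac{1}{3}$)
$P{\left(a,N \right)} = \frac{9 a}{8}$ ($P{\left(a,N \right)} = - 9 \frac{a}{-8} = - 9 a \left(- \frac{1}{8}\right) = - 9 \left(- \frac{a}{8}\right) = \frac{9 a}{8}$)
$\left(21 - 10\right) \left(- P{\left(4,X{\left(0,2 \right)} \right)}\right) 37 = \left(21 - 10\right) \left(- \frac{9 \cdot 4}{8}\right) 37 = 11 \left(\left(-1\right) \frac{9}{2}\right) 37 = 11 \left(- \frac{9}{2}\right) 37 = \left(- \frac{99}{2}\right) 37 = - \frac{3663}{2}$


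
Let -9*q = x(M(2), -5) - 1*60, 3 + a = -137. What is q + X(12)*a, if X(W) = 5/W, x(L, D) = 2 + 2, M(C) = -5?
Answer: -469/9 ≈ -52.111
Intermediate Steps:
a = -140 (a = -3 - 137 = -140)
x(L, D) = 4
q = 56/9 (q = -(4 - 1*60)/9 = -(4 - 60)/9 = -⅑*(-56) = 56/9 ≈ 6.2222)
q + X(12)*a = 56/9 + (5/12)*(-140) = 56/9 - 175/3 = -469/9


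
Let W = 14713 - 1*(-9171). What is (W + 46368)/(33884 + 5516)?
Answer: 17563/9850 ≈ 1.7830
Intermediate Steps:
W = 23884 (W = 14713 + 9171 = 23884)
(W + 46368)/(33884 + 5516) = (23884 + 46368)/(33884 + 5516) = 70252/39400 = 70252*(1/39400) = 17563/9850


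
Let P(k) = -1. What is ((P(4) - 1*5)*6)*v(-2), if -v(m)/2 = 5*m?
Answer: -720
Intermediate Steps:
v(m) = -10*m
((P(4) - 1*5)*6)*v(-2) = ((-1 - 1*5)*6)*(-10*(-2)) = ((-1 - 5)*6)*20 = -6*6*20 = -36*20 = -720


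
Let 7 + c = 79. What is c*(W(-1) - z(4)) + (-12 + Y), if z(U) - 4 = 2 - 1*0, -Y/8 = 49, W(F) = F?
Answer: -908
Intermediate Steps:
Y = -392 (Y = -8*49 = -392)
z(U) = 6 (z(U) = 4 + (2 - 1*0) = 4 + (2 + 0) = 4 + 2 = 6)
c = 72 (c = -7 + 79 = 72)
c*(W(-1) - z(4)) + (-12 + Y) = 72*(-1 - 1*6) + (-12 - 392) = 72*(-1 - 6) - 404 = 72*(-7) - 404 = -504 - 404 = -908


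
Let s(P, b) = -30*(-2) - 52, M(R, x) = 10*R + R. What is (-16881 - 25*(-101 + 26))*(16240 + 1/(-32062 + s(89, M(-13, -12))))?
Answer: -3905738863377/16027 ≈ -2.4370e+8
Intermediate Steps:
M(R, x) = 11*R
s(P, b) = 8 (s(P, b) = 60 - 52 = 8)
(-16881 - 25*(-101 + 26))*(16240 + 1/(-32062 + s(89, M(-13, -12)))) = (-16881 - 25*(-101 + 26))*(16240 + 1/(-32062 + 8)) = (-16881 - 25*(-75))*(16240 + 1/(-32054)) = (-16881 + 1875)*(16240 - 1/32054) = -15006*520556959/32054 = -3905738863377/16027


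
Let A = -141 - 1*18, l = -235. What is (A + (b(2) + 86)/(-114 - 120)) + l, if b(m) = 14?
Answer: -46148/117 ≈ -394.43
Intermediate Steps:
A = -159 (A = -141 - 18 = -159)
(A + (b(2) + 86)/(-114 - 120)) + l = (-159 + (14 + 86)/(-114 - 120)) - 235 = (-159 + 100/(-234)) - 235 = (-159 + 100*(-1/234)) - 235 = (-159 - 50/117) - 235 = -18653/117 - 235 = -46148/117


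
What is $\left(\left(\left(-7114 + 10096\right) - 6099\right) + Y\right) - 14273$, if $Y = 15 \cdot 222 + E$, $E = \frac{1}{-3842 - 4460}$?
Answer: $- \frac{116726121}{8302} \approx -14060.0$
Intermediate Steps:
$E = - \frac{1}{8302}$ ($E = \frac{1}{-8302} = - \frac{1}{8302} \approx -0.00012045$)
$Y = \frac{27645659}{8302}$ ($Y = 15 \cdot 222 - \frac{1}{8302} = 3330 - \frac{1}{8302} = \frac{27645659}{8302} \approx 3330.0$)
$\left(\left(\left(-7114 + 10096\right) - 6099\right) + Y\right) - 14273 = \left(\left(\left(-7114 + 10096\right) - 6099\right) + \frac{27645659}{8302}\right) - 14273 = \left(\left(2982 - 6099\right) + \frac{27645659}{8302}\right) - 14273 = \left(-3117 + \frac{27645659}{8302}\right) - 14273 = \frac{1768325}{8302} - 14273 = - \frac{116726121}{8302}$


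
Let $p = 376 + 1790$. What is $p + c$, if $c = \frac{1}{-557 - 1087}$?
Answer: $\frac{3560903}{1644} \approx 2166.0$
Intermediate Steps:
$p = 2166$
$c = - \frac{1}{1644}$ ($c = \frac{1}{-1644} = - \frac{1}{1644} \approx -0.00060827$)
$p + c = 2166 - \frac{1}{1644} = \frac{3560903}{1644}$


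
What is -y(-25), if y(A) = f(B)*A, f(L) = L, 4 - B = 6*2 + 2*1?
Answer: -250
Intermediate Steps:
B = -10 (B = 4 - (6*2 + 2*1) = 4 - (12 + 2) = 4 - 1*14 = 4 - 14 = -10)
y(A) = -10*A
-y(-25) = -(-10)*(-25) = -1*250 = -250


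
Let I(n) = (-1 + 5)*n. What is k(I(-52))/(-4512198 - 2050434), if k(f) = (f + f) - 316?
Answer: 61/546886 ≈ 0.00011154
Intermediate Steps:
I(n) = 4*n
k(f) = -316 + 2*f (k(f) = 2*f - 316 = -316 + 2*f)
k(I(-52))/(-4512198 - 2050434) = (-316 + 2*(4*(-52)))/(-4512198 - 2050434) = (-316 + 2*(-208))/(-6562632) = (-316 - 416)*(-1/6562632) = -732*(-1/6562632) = 61/546886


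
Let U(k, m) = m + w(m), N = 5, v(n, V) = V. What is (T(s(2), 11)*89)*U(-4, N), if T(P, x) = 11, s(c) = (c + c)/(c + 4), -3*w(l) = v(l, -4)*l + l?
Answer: 9790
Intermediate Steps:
w(l) = l (w(l) = -(-4*l + l)/3 = -(-1)*l = l)
s(c) = 2*c/(4 + c) (s(c) = (2*c)/(4 + c) = 2*c/(4 + c))
U(k, m) = 2*m (U(k, m) = m + m = 2*m)
(T(s(2), 11)*89)*U(-4, N) = (11*89)*(2*5) = 979*10 = 9790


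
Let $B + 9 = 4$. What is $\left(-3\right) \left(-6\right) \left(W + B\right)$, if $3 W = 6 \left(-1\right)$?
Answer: $-126$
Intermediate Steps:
$B = -5$ ($B = -9 + 4 = -5$)
$W = -2$ ($W = \frac{6 \left(-1\right)}{3} = \frac{1}{3} \left(-6\right) = -2$)
$\left(-3\right) \left(-6\right) \left(W + B\right) = \left(-3\right) \left(-6\right) \left(-2 - 5\right) = 18 \left(-7\right) = -126$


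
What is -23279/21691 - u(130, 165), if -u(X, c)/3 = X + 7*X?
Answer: 67652641/21691 ≈ 3118.9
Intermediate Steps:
u(X, c) = -24*X (u(X, c) = -3*(X + 7*X) = -24*X)
-23279/21691 - u(130, 165) = -23279/21691 - (-24)*130 = -23279*1/21691 - 1*(-3120) = -23279/21691 + 3120 = 67652641/21691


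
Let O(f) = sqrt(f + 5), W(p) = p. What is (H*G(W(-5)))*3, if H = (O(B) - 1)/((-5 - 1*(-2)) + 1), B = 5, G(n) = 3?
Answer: 9/2 - 9*sqrt(10)/2 ≈ -9.7303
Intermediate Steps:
O(f) = sqrt(5 + f)
H = 1/2 - sqrt(10)/2 (H = (sqrt(5 + 5) - 1)/((-5 - 1*(-2)) + 1) = (sqrt(10) - 1)/((-5 + 2) + 1) = (-1 + sqrt(10))/(-3 + 1) = (-1 + sqrt(10))/(-2) = (-1 + sqrt(10))*(-1/2) = 1/2 - sqrt(10)/2 ≈ -1.0811)
(H*G(W(-5)))*3 = ((1/2 - sqrt(10)/2)*3)*3 = (3/2 - 3*sqrt(10)/2)*3 = 9/2 - 9*sqrt(10)/2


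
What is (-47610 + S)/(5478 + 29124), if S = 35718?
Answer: -1982/5767 ≈ -0.34368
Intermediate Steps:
(-47610 + S)/(5478 + 29124) = (-47610 + 35718)/(5478 + 29124) = -11892/34602 = -11892*1/34602 = -1982/5767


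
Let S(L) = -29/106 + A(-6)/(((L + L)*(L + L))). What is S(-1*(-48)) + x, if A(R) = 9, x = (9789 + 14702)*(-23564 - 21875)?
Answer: -60396407922123/54272 ≈ -1.1128e+9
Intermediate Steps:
x = -1112846549 (x = 24491*(-45439) = -1112846549)
S(L) = -29/106 + 9/(4*L²) (S(L) = -29/106 + 9/(((L + L)*(L + L))) = -29*1/106 + 9/(((2*L)*(2*L))) = -29/106 + 9/((4*L²)) = -29/106 + 9*(1/(4*L²)) = -29/106 + 9/(4*L²))
S(-1*(-48)) + x = (-29/106 + 9/(4*(-1*(-48))²)) - 1112846549 = (-29/106 + (9/4)/48²) - 1112846549 = (-29/106 + (9/4)*(1/2304)) - 1112846549 = (-29/106 + 1/1024) - 1112846549 = -14795/54272 - 1112846549 = -60396407922123/54272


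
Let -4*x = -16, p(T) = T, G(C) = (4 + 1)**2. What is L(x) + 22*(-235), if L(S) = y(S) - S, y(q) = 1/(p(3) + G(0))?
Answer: -144871/28 ≈ -5174.0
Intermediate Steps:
G(C) = 25 (G(C) = 5**2 = 25)
y(q) = 1/28 (y(q) = 1/(3 + 25) = 1/28)
x = 4 (x = -1/4*(-16) = 4)
L(S) = 1/28 - S
L(x) + 22*(-235) = (1/28 - 1*4) + 22*(-235) = (1/28 - 4) - 5170 = -111/28 - 5170 = -144871/28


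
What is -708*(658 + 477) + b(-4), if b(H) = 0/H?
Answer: -803580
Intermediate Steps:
b(H) = 0
-708*(658 + 477) + b(-4) = -708*(658 + 477) + 0 = -708*1135 + 0 = -803580 + 0 = -803580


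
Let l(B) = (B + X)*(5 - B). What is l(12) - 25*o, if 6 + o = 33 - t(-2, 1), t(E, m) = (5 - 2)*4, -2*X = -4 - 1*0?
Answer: -473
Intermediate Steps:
X = 2 (X = -(-4 - 1*0)/2 = -(-4 + 0)/2 = -½*(-4) = 2)
t(E, m) = 12 (t(E, m) = 3*4 = 12)
o = 15 (o = -6 + (33 - 1*12) = -6 + (33 - 12) = -6 + 21 = 15)
l(B) = (2 + B)*(5 - B) (l(B) = (B + 2)*(5 - B) = (2 + B)*(5 - B))
l(12) - 25*o = (10 - 1*12² + 3*12) - 25*15 = (10 - 1*144 + 36) - 375 = (10 - 144 + 36) - 375 = -98 - 375 = -473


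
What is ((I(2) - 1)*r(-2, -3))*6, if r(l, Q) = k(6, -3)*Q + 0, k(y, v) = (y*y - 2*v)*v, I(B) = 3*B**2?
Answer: 24948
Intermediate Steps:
k(y, v) = v*(y**2 - 2*v) (k(y, v) = (y**2 - 2*v)*v = v*(y**2 - 2*v))
r(l, Q) = -126*Q (r(l, Q) = (-3*(6**2 - 2*(-3)))*Q + 0 = (-3*(36 + 6))*Q + 0 = (-3*42)*Q + 0 = -126*Q + 0 = -126*Q)
((I(2) - 1)*r(-2, -3))*6 = ((3*2**2 - 1)*(-126*(-3)))*6 = ((3*4 - 1)*378)*6 = ((12 - 1)*378)*6 = (11*378)*6 = 4158*6 = 24948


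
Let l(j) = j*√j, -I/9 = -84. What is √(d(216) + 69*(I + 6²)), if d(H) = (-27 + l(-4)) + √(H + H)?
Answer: √(54621 - 8*I + 12*√3) ≈ 233.76 - 0.017*I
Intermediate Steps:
I = 756 (I = -9*(-84) = 756)
l(j) = j^(3/2)
d(H) = -27 - 8*I + √2*√H (d(H) = (-27 + (-4)^(3/2)) + √(H + H) = (-27 - 8*I) + √(2*H) = (-27 - 8*I) + √2*√H = -27 - 8*I + √2*√H)
√(d(216) + 69*(I + 6²)) = √((-27 - 8*I + √2*√216) + 69*(756 + 6²)) = √((-27 - 8*I + √2*(6*√6)) + 69*(756 + 36)) = √((-27 - 8*I + 12*√3) + 69*792) = √((-27 - 8*I + 12*√3) + 54648) = √(54621 - 8*I + 12*√3)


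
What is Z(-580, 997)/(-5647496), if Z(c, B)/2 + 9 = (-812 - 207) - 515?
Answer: 1543/2823748 ≈ 0.00054644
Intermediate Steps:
Z(c, B) = -3086 (Z(c, B) = -18 + 2*((-812 - 207) - 515) = -18 + 2*(-1019 - 515) = -18 + 2*(-1534) = -18 - 3068 = -3086)
Z(-580, 997)/(-5647496) = -3086/(-5647496) = -3086*(-1/5647496) = 1543/2823748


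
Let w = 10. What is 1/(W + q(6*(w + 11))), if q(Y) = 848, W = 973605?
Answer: 1/974453 ≈ 1.0262e-6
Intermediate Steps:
1/(W + q(6*(w + 11))) = 1/(973605 + 848) = 1/974453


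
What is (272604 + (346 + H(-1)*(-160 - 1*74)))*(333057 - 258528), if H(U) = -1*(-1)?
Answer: 20325250764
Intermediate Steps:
H(U) = 1
(272604 + (346 + H(-1)*(-160 - 1*74)))*(333057 - 258528) = (272604 + (346 + 1*(-160 - 1*74)))*(333057 - 258528) = (272604 + (346 + 1*(-160 - 74)))*74529 = (272604 + (346 + 1*(-234)))*74529 = (272604 + (346 - 234))*74529 = (272604 + 112)*74529 = 272716*74529 = 20325250764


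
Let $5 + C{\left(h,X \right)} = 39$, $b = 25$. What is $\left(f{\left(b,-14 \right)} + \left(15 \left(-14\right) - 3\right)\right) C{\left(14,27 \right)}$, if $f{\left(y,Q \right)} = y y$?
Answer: $14008$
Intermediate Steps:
$f{\left(y,Q \right)} = y^{2}$
$C{\left(h,X \right)} = 34$ ($C{\left(h,X \right)} = -5 + 39 = 34$)
$\left(f{\left(b,-14 \right)} + \left(15 \left(-14\right) - 3\right)\right) C{\left(14,27 \right)} = \left(25^{2} + \left(15 \left(-14\right) - 3\right)\right) 34 = \left(625 - 213\right) 34 = 412 \cdot 34 = 14008$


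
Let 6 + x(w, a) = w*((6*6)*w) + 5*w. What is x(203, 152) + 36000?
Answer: 1520533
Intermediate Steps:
x(w, a) = -6 + 5*w + 36*w² (x(w, a) = -6 + (w*((6*6)*w) + 5*w) = -6 + (w*(36*w) + 5*w) = -6 + (36*w² + 5*w) = -6 + (5*w + 36*w²) = -6 + 5*w + 36*w²)
x(203, 152) + 36000 = (-6 + 5*203 + 36*203²) + 36000 = (-6 + 1015 + 36*41209) + 36000 = (-6 + 1015 + 1483524) + 36000 = 1484533 + 36000 = 1520533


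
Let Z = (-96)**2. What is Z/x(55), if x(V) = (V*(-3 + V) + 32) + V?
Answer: 9216/2947 ≈ 3.1272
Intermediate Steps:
Z = 9216
x(V) = 32 + V + V*(-3 + V) (x(V) = (32 + V*(-3 + V)) + V = 32 + V + V*(-3 + V))
Z/x(55) = 9216/(32 + 55**2 - 2*55) = 9216/(32 + 3025 - 110) = 9216/2947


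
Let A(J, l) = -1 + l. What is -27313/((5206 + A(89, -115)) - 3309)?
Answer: -2101/137 ≈ -15.336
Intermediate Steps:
-27313/((5206 + A(89, -115)) - 3309) = -27313/((5206 + (-1 - 115)) - 3309) = -27313/((5206 - 116) - 3309) = -27313/(5090 - 3309) = -27313/1781 = -27313*1/1781 = -2101/137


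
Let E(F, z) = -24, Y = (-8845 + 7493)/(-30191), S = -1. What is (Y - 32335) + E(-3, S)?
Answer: -976949217/30191 ≈ -32359.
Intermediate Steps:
Y = 1352/30191 (Y = -1352*(-1/30191) = 1352/30191 ≈ 0.044782)
(Y - 32335) + E(-3, S) = (1352/30191 - 32335) - 24 = -976224633/30191 - 24 = -976949217/30191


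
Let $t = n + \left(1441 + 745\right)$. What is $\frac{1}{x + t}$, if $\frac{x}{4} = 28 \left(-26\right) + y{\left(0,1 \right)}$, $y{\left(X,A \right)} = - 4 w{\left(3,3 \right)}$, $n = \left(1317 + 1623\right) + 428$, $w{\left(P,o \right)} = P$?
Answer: $\frac{1}{2594} \approx 0.00038551$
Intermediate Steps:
$n = 3368$ ($n = 2940 + 428 = 3368$)
$y{\left(X,A \right)} = -12$ ($y{\left(X,A \right)} = \left(-4\right) 3 = -12$)
$t = 5554$ ($t = 3368 + \left(1441 + 745\right) = 3368 + 2186 = 5554$)
$x = -2960$ ($x = 4 \left(28 \left(-26\right) - 12\right) = 4 \left(-728 - 12\right) = 4 \left(-740\right) = -2960$)
$\frac{1}{x + t} = \frac{1}{-2960 + 5554} = \frac{1}{2594}$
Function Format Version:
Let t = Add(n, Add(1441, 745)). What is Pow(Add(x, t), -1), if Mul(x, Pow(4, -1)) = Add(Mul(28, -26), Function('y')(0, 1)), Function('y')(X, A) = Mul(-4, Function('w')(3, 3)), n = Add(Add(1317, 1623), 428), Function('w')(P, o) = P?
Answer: Rational(1, 2594) ≈ 0.00038551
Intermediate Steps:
n = 3368 (n = Add(2940, 428) = 3368)
Function('y')(X, A) = -12 (Function('y')(X, A) = Mul(-4, 3) = -12)
t = 5554 (t = Add(3368, Add(1441, 745)) = Add(3368, 2186) = 5554)
x = -2960 (x = Mul(4, Add(Mul(28, -26), -12)) = Mul(4, Add(-728, -12)) = Mul(4, -740) = -2960)
Pow(Add(x, t), -1) = Pow(Add(-2960, 5554), -1) = Pow(2594, -1) = Rational(1, 2594)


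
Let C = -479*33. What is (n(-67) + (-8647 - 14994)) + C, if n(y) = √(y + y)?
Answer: -39448 + I*√134 ≈ -39448.0 + 11.576*I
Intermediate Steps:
n(y) = √2*√y (n(y) = √(2*y) = √2*√y)
C = -15807
(n(-67) + (-8647 - 14994)) + C = (√2*√(-67) + (-8647 - 14994)) - 15807 = (√2*(I*√67) - 23641) - 15807 = (I*√134 - 23641) - 15807 = (-23641 + I*√134) - 15807 = -39448 + I*√134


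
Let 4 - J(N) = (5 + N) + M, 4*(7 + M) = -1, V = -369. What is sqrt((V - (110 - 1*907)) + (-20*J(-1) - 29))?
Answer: sqrt(254) ≈ 15.937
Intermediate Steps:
M = -29/4 (M = -7 + (1/4)*(-1) = -7 - 1/4 = -29/4 ≈ -7.2500)
J(N) = 25/4 - N (J(N) = 4 - ((5 + N) - 29/4) = 4 - (-9/4 + N) = 4 + (9/4 - N) = 25/4 - N)
sqrt((V - (110 - 1*907)) + (-20*J(-1) - 29)) = sqrt((-369 - (110 - 1*907)) + (-20*(25/4 - 1*(-1)) - 29)) = sqrt((-369 - (110 - 907)) + (-20*(25/4 + 1) - 29)) = sqrt((-369 - 1*(-797)) + (-20*29/4 - 29)) = sqrt((-369 + 797) + (-145 - 29)) = sqrt(428 - 174) = sqrt(254)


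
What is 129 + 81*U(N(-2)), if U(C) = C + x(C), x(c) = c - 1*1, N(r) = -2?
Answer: -276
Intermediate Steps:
x(c) = -1 + c (x(c) = c - 1 = -1 + c)
U(C) = -1 + 2*C (U(C) = C + (-1 + C) = -1 + 2*C)
129 + 81*U(N(-2)) = 129 + 81*(-1 + 2*(-2)) = 129 + 81*(-1 - 4) = 129 + 81*(-5) = 129 - 405 = -276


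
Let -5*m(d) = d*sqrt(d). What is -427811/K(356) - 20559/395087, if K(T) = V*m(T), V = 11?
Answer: -267/5131 + 2139055*sqrt(89)/697048 ≈ 28.898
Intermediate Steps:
m(d) = -d**(3/2)/5 (m(d) = -d*sqrt(d)/5 = -d**(3/2)/5)
K(T) = -11*T**(3/2)/5 (K(T) = 11*(-T**(3/2)/5) = -11*T**(3/2)/5)
-427811/K(356) - 20559/395087 = -427811*(-5*sqrt(89)/697048) - 20559/395087 = -427811*(-5*sqrt(89)/697048) - 20559*1/395087 = -427811*(-5*sqrt(89)/697048) - 267/5131 = -(-2139055)*sqrt(89)/697048 - 267/5131 = 2139055*sqrt(89)/697048 - 267/5131 = -267/5131 + 2139055*sqrt(89)/697048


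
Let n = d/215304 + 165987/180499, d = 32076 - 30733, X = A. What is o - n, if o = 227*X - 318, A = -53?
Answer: -479944753114109/38862156696 ≈ -12350.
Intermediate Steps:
X = -53
o = -12349 (o = 227*(-53) - 318 = -12031 - 318 = -12349)
d = 1343
n = 35980075205/38862156696 (n = 1343/215304 + 165987/180499 = 35980075205/38862156696 ≈ 0.92584)
o - n = -12349 - 1*35980075205/38862156696 = -12349 - 35980075205/38862156696 = -479944753114109/38862156696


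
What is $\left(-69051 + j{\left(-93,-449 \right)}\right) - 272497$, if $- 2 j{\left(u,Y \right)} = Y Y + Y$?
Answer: $-442124$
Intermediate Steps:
$j{\left(u,Y \right)} = - \frac{Y}{2} - \frac{Y^{2}}{2}$ ($j{\left(u,Y \right)} = - \frac{Y Y + Y}{2} = - \frac{Y^{2} + Y}{2} = - \frac{Y + Y^{2}}{2} = - \frac{Y}{2} - \frac{Y^{2}}{2}$)
$\left(-69051 + j{\left(-93,-449 \right)}\right) - 272497 = \left(-69051 - - \frac{449 \left(1 - 449\right)}{2}\right) - 272497 = \left(-69051 - \left(- \frac{449}{2}\right) \left(-448\right)\right) - 272497 = \left(-69051 - 100576\right) - 272497 = -169627 - 272497 = -442124$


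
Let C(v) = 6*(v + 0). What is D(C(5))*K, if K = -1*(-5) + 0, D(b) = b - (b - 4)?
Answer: 20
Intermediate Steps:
C(v) = 6*v
D(b) = 4 (D(b) = b - (-4 + b) = b + (4 - b) = 4)
K = 5 (K = 5 + 0 = 5)
D(C(5))*K = 4*5 = 20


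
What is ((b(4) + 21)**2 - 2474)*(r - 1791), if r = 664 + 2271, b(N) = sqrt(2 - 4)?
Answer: -2328040 + 48048*I*sqrt(2) ≈ -2.328e+6 + 67950.0*I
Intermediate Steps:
b(N) = I*sqrt(2) (b(N) = sqrt(-2) = I*sqrt(2))
r = 2935
((b(4) + 21)**2 - 2474)*(r - 1791) = ((I*sqrt(2) + 21)**2 - 2474)*(2935 - 1791) = ((21 + I*sqrt(2))**2 - 2474)*1144 = (-2474 + (21 + I*sqrt(2))**2)*1144 = -2830256 + 1144*(21 + I*sqrt(2))**2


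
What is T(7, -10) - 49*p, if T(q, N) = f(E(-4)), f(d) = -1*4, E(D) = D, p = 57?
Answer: -2797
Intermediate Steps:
f(d) = -4
T(q, N) = -4
T(7, -10) - 49*p = -4 - 49*57 = -4 - 2793 = -2797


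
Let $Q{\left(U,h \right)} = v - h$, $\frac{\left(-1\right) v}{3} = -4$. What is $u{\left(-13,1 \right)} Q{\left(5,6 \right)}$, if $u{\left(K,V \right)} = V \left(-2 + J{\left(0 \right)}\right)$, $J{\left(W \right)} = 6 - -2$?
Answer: $36$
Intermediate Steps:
$J{\left(W \right)} = 8$ ($J{\left(W \right)} = 6 + 2 = 8$)
$v = 12$ ($v = \left(-3\right) \left(-4\right) = 12$)
$Q{\left(U,h \right)} = 12 - h$
$u{\left(K,V \right)} = 6 V$ ($u{\left(K,V \right)} = V \left(-2 + 8\right) = V 6 = 6 V$)
$u{\left(-13,1 \right)} Q{\left(5,6 \right)} = 6 \cdot 1 \left(12 - 6\right) = 6 \left(12 - 6\right) = 6 \cdot 6 = 36$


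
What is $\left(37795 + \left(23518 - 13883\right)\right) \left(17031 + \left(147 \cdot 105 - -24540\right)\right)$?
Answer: $2703794580$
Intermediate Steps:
$\left(37795 + \left(23518 - 13883\right)\right) \left(17031 + \left(147 \cdot 105 - -24540\right)\right) = \left(37795 + \left(23518 - 13883\right)\right) \left(17031 + \left(15435 + 24540\right)\right) = \left(37795 + 9635\right) \left(17031 + 39975\right) = 47430 \cdot 57006 = 2703794580$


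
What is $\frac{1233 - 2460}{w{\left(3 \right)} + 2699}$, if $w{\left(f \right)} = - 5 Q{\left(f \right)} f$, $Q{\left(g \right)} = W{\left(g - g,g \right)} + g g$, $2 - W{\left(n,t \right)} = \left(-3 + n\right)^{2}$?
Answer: $- \frac{1227}{2669} \approx -0.45972$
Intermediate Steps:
$W{\left(n,t \right)} = 2 - \left(-3 + n\right)^{2}$
$Q{\left(g \right)} = -7 + g^{2}$ ($Q{\left(g \right)} = \left(2 - \left(-3 + \left(g - g\right)\right)^{2}\right) + g g = \left(2 - \left(-3 + 0\right)^{2}\right) + g^{2} = \left(2 - \left(-3\right)^{2}\right) + g^{2} = \left(2 - 9\right) + g^{2} = -7 + g^{2}$)
$w{\left(f \right)} = f \left(35 - 5 f^{2}\right)$ ($w{\left(f \right)} = - 5 \left(-7 + f^{2}\right) f = \left(35 - 5 f^{2}\right) f = f \left(35 - 5 f^{2}\right)$)
$\frac{1233 - 2460}{w{\left(3 \right)} + 2699} = \frac{1233 - 2460}{5 \cdot 3 \left(7 - 3^{2}\right) + 2699} = - \frac{1227}{5 \cdot 3 \left(7 - 9\right) + 2699} = - \frac{1227}{5 \cdot 3 \left(-2\right) + 2699} = - \frac{1227}{-30 + 2699} = - \frac{1227}{2669}$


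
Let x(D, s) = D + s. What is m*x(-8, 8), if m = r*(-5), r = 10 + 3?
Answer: 0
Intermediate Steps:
r = 13
m = -65 (m = 13*(-5) = -65)
m*x(-8, 8) = -65*(-8 + 8) = -65*0 = 0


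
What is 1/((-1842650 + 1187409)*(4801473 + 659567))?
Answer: -1/3578297310640 ≈ -2.7946e-13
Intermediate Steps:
1/((-1842650 + 1187409)*(4801473 + 659567)) = 1/(-655241*5461040) = 1/(-3578297310640) = -1/3578297310640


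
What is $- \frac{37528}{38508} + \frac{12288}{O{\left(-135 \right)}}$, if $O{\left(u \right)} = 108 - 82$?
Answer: $\frac{59026322}{125151} \approx 471.64$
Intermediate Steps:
$O{\left(u \right)} = 26$
$- \frac{37528}{38508} + \frac{12288}{O{\left(-135 \right)}} = - \frac{37528}{38508} + \frac{12288}{26} = \left(-37528\right) \frac{1}{38508} + 12288 \cdot \frac{1}{26} = - \frac{9382}{9627} + \frac{6144}{13} = \frac{59026322}{125151}$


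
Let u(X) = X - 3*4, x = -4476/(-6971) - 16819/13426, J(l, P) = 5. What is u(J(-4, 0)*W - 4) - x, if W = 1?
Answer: -972368633/93592646 ≈ -10.389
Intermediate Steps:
x = -57150473/93592646 (x = -4476*(-1/6971) - 16819*1/13426 = 4476/6971 - 16819/13426 = -57150473/93592646 ≈ -0.61063)
u(X) = -12 + X (u(X) = X - 12 = -12 + X)
u(J(-4, 0)*W - 4) - x = (-12 + (5*1 - 4)) - 1*(-57150473/93592646) = (-12 + (5 - 4)) + 57150473/93592646 = (-12 + 1) + 57150473/93592646 = -11 + 57150473/93592646 = -972368633/93592646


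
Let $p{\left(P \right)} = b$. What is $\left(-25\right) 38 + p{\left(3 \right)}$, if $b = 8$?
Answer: $-942$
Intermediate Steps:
$p{\left(P \right)} = 8$
$\left(-25\right) 38 + p{\left(3 \right)} = \left(-25\right) 38 + 8 = -950 + 8 = -942$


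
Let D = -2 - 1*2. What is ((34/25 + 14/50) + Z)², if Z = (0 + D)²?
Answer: 194481/625 ≈ 311.17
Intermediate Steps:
D = -4 (D = -2 - 2 = -4)
Z = 16 (Z = (0 - 4)² = (-4)² = 16)
((34/25 + 14/50) + Z)² = ((34/25 + 14/50) + 16)² = ((34*(1/25) + 14*(1/50)) + 16)² = ((34/25 + 7/25) + 16)² = (41/25 + 16)² = (441/25)² = 194481/625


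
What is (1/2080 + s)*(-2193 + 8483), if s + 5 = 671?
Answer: 871341749/208 ≈ 4.1891e+6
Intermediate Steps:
s = 666 (s = -5 + 671 = 666)
(1/2080 + s)*(-2193 + 8483) = (1/2080 + 666)*(-2193 + 8483) = (1/2080 + 666)*6290 = (1385281/2080)*6290 = 871341749/208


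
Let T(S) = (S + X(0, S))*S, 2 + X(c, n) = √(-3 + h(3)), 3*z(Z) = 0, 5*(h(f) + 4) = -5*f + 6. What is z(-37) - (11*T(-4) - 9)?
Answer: -255 + 88*I*√55/5 ≈ -255.0 + 130.53*I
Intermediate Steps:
h(f) = -14/5 - f (h(f) = -4 + (-5*f + 6)/5 = -4 + (6 - 5*f)/5 = -4 + (6/5 - f) = -14/5 - f)
z(Z) = 0 (z(Z) = (⅓)*0 = 0)
X(c, n) = -2 + 2*I*√55/5 (X(c, n) = -2 + √(-3 + (-14/5 - 1*3)) = -2 + √(-3 + (-14/5 - 3)) = -2 + √(-3 - 29/5) = -2 + √(-44/5) = -2 + 2*I*√55/5)
T(S) = S*(-2 + S + 2*I*√55/5) (T(S) = (S + (-2 + 2*I*√55/5))*S = (-2 + S + 2*I*√55/5)*S = S*(-2 + S + 2*I*√55/5))
z(-37) - (11*T(-4) - 9) = 0 - (11*((⅕)*(-4)*(-10 + 5*(-4) + 2*I*√55)) - 9) = 0 - (11*((⅕)*(-4)*(-10 - 20 + 2*I*√55)) - 9) = 0 - (11*((⅕)*(-4)*(-30 + 2*I*√55)) - 9) = 0 - (11*(24 - 8*I*√55/5) - 9) = 0 - ((264 - 88*I*√55/5) - 9) = 0 - (255 - 88*I*√55/5) = 0 + (-255 + 88*I*√55/5) = -255 + 88*I*√55/5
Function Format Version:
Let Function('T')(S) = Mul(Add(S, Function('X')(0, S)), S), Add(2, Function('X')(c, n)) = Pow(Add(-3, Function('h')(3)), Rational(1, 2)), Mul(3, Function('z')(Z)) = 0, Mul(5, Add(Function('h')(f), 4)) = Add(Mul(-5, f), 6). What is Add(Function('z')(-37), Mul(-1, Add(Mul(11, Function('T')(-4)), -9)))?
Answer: Add(-255, Mul(Rational(88, 5), I, Pow(55, Rational(1, 2)))) ≈ Add(-255.00, Mul(130.53, I))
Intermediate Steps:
Function('h')(f) = Add(Rational(-14, 5), Mul(-1, f)) (Function('h')(f) = Add(-4, Mul(Rational(1, 5), Add(Mul(-5, f), 6))) = Add(-4, Mul(Rational(1, 5), Add(6, Mul(-5, f)))) = Add(-4, Add(Rational(6, 5), Mul(-1, f))) = Add(Rational(-14, 5), Mul(-1, f)))
Function('z')(Z) = 0 (Function('z')(Z) = Mul(Rational(1, 3), 0) = 0)
Function('X')(c, n) = Add(-2, Mul(Rational(2, 5), I, Pow(55, Rational(1, 2)))) (Function('X')(c, n) = Add(-2, Pow(Add(-3, Add(Rational(-14, 5), Mul(-1, 3))), Rational(1, 2))) = Add(-2, Pow(Add(-3, Add(Rational(-14, 5), -3)), Rational(1, 2))) = Add(-2, Pow(Add(-3, Rational(-29, 5)), Rational(1, 2))) = Add(-2, Pow(Rational(-44, 5), Rational(1, 2))) = Add(-2, Mul(Rational(2, 5), I, Pow(55, Rational(1, 2)))))
Function('T')(S) = Mul(S, Add(-2, S, Mul(Rational(2, 5), I, Pow(55, Rational(1, 2))))) (Function('T')(S) = Mul(Add(S, Add(-2, Mul(Rational(2, 5), I, Pow(55, Rational(1, 2))))), S) = Mul(Add(-2, S, Mul(Rational(2, 5), I, Pow(55, Rational(1, 2)))), S) = Mul(S, Add(-2, S, Mul(Rational(2, 5), I, Pow(55, Rational(1, 2))))))
Add(Function('z')(-37), Mul(-1, Add(Mul(11, Function('T')(-4)), -9))) = Add(0, Mul(-1, Add(Mul(11, Mul(Rational(1, 5), -4, Add(-10, Mul(5, -4), Mul(2, I, Pow(55, Rational(1, 2)))))), -9))) = Add(0, Mul(-1, Add(Mul(11, Mul(Rational(1, 5), -4, Add(-10, -20, Mul(2, I, Pow(55, Rational(1, 2)))))), -9))) = Add(0, Mul(-1, Add(Mul(11, Mul(Rational(1, 5), -4, Add(-30, Mul(2, I, Pow(55, Rational(1, 2)))))), -9))) = Add(0, Mul(-1, Add(Mul(11, Add(24, Mul(Rational(-8, 5), I, Pow(55, Rational(1, 2))))), -9))) = Add(0, Mul(-1, Add(Add(264, Mul(Rational(-88, 5), I, Pow(55, Rational(1, 2)))), -9))) = Add(0, Mul(-1, Add(255, Mul(Rational(-88, 5), I, Pow(55, Rational(1, 2)))))) = Add(0, Add(-255, Mul(Rational(88, 5), I, Pow(55, Rational(1, 2))))) = Add(-255, Mul(Rational(88, 5), I, Pow(55, Rational(1, 2))))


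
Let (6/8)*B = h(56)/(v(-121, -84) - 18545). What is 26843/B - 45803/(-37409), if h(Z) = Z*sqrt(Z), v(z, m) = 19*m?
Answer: 45803/37409 - 1621934589*sqrt(14)/6272 ≈ -9.6759e+5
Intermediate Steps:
h(Z) = Z**(3/2)
B = -448*sqrt(14)/60423 (B = 4*(56**(3/2)/(19*(-84) - 18545))/3 = 4*((112*sqrt(14))/(-1596 - 18545))/3 = 4*((112*sqrt(14))/(-20141))/3 = 4*((112*sqrt(14))*(-1/20141))/3 = 4*(-112*sqrt(14)/20141)/3 = -448*sqrt(14)/60423 ≈ -0.027742)
26843/B - 45803/(-37409) = 26843/((-448*sqrt(14)/60423)) - 45803/(-37409) = 26843*(-60423*sqrt(14)/6272) - 45803*(-1/37409) = -1621934589*sqrt(14)/6272 + 45803/37409 = 45803/37409 - 1621934589*sqrt(14)/6272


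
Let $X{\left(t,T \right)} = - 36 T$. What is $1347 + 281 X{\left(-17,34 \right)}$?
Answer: $-342597$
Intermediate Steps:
$1347 + 281 X{\left(-17,34 \right)} = 1347 + 281 \left(\left(-36\right) 34\right) = 1347 + 281 \left(-1224\right) = 1347 - 343944 = -342597$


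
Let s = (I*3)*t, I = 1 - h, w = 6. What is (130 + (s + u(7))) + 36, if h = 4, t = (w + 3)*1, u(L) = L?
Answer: 92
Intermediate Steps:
t = 9 (t = (6 + 3)*1 = 9*1 = 9)
I = -3 (I = 1 - 1*4 = 1 - 4 = -3)
s = -81 (s = -3*3*9 = -9*9 = -81)
(130 + (s + u(7))) + 36 = (130 + (-81 + 7)) + 36 = (130 - 74) + 36 = 56 + 36 = 92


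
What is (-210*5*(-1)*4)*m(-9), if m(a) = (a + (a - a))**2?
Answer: 340200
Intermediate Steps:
m(a) = a**2 (m(a) = (a + 0)**2 = a**2)
(-210*5*(-1)*4)*m(-9) = -210*5*(-1)*4*(-9)**2 = -(-1050)*4*81 = -210*(-20)*81 = 4200*81 = 340200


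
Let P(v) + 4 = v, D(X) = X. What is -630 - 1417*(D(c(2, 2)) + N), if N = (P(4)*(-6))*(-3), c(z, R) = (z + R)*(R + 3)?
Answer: -28970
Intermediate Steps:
c(z, R) = (3 + R)*(R + z) (c(z, R) = (R + z)*(3 + R) = (3 + R)*(R + z))
P(v) = -4 + v
N = 0 (N = ((-4 + 4)*(-6))*(-3) = (0*(-6))*(-3) = 0*(-3) = 0)
-630 - 1417*(D(c(2, 2)) + N) = -630 - 1417*((2² + 3*2 + 3*2 + 2*2) + 0) = -630 - 1417*((4 + 6 + 6 + 4) + 0) = -630 - 1417*(20 + 0) = -630 - 1417*20 = -630 - 28340 = -28970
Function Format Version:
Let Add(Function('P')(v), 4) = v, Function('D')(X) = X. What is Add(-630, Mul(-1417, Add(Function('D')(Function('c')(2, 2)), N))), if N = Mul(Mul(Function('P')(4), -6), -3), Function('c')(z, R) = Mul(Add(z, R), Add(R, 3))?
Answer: -28970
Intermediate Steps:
Function('c')(z, R) = Mul(Add(3, R), Add(R, z)) (Function('c')(z, R) = Mul(Add(R, z), Add(3, R)) = Mul(Add(3, R), Add(R, z)))
Function('P')(v) = Add(-4, v)
N = 0 (N = Mul(Mul(Add(-4, 4), -6), -3) = Mul(Mul(0, -6), -3) = Mul(0, -3) = 0)
Add(-630, Mul(-1417, Add(Function('D')(Function('c')(2, 2)), N))) = Add(-630, Mul(-1417, Add(Add(Pow(2, 2), Mul(3, 2), Mul(3, 2), Mul(2, 2)), 0))) = Add(-630, Mul(-1417, Add(Add(4, 6, 6, 4), 0))) = Add(-630, Mul(-1417, Add(20, 0))) = Add(-630, Mul(-1417, 20)) = Add(-630, -28340) = -28970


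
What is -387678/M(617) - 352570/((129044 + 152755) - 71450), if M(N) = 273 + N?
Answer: -40930733461/93605305 ≈ -437.27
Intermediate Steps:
-387678/M(617) - 352570/((129044 + 152755) - 71450) = -387678/(273 + 617) - 352570/((129044 + 152755) - 71450) = -387678/890 - 352570/(281799 - 71450) = -387678*1/890 - 352570/210349 = -193839/445 - 352570*1/210349 = -193839/445 - 352570/210349 = -40930733461/93605305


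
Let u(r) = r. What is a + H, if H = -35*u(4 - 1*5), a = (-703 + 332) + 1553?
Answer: 1217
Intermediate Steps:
a = 1182 (a = -371 + 1553 = 1182)
H = 35 (H = -35*(4 - 1*5) = -35*(4 - 5) = -35*(-1) = 35)
a + H = 1182 + 35 = 1217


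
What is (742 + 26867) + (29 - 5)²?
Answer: 28185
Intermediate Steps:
(742 + 26867) + (29 - 5)² = 27609 + 24² = 27609 + 576 = 28185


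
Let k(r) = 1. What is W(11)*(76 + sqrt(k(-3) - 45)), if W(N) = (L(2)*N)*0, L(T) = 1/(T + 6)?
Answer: 0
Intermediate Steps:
L(T) = 1/(6 + T)
W(N) = 0 (W(N) = (N/(6 + 2))*0 = (N/8)*0 = 0)
W(11)*(76 + sqrt(k(-3) - 45)) = 0*(76 + sqrt(1 - 45)) = 0*(76 + sqrt(-44)) = 0*(76 + 2*I*sqrt(11)) = 0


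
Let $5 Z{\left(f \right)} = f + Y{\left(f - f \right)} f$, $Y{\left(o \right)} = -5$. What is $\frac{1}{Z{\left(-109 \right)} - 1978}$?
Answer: $- \frac{5}{9454} \approx -0.00052888$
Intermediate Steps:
$Z{\left(f \right)} = - \frac{4 f}{5}$ ($Z{\left(f \right)} = \frac{f - 5 f}{5} = \frac{\left(-4\right) f}{5} = - \frac{4 f}{5}$)
$\frac{1}{Z{\left(-109 \right)} - 1978} = \frac{1}{\left(- \frac{4}{5}\right) \left(-109\right) - 1978} = \frac{1}{\frac{436}{5} - 1978} = \frac{1}{- \frac{9454}{5}} = - \frac{5}{9454}$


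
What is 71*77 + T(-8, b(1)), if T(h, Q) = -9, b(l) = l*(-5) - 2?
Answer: 5458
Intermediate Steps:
b(l) = -2 - 5*l (b(l) = -5*l - 2 = -2 - 5*l)
71*77 + T(-8, b(1)) = 71*77 - 9 = 5467 - 9 = 5458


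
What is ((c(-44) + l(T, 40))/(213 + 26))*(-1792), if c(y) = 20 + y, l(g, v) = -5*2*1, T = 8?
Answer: 60928/239 ≈ 254.93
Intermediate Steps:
l(g, v) = -10 (l(g, v) = -10*1 = -10)
((c(-44) + l(T, 40))/(213 + 26))*(-1792) = (((20 - 44) - 10)/(213 + 26))*(-1792) = ((-24 - 10)/239)*(-1792) = -34*1/239*(-1792) = -34/239*(-1792) = 60928/239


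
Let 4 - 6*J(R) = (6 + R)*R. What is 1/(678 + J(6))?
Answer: 3/2000 ≈ 0.0015000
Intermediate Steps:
J(R) = ⅔ - R*(6 + R)/6 (J(R) = ⅔ - (6 + R)*R/6 = ⅔ - R*(6 + R)/6)
1/(678 + J(6)) = 1/(678 + (⅔ - 1*6 - ⅙*6²)) = 1/(678 + (⅔ - 6 - ⅙*36)) = 1/(678 + (⅔ - 6 - 6)) = 1/(678 - 34/3) = 1/(2000/3) = 3/2000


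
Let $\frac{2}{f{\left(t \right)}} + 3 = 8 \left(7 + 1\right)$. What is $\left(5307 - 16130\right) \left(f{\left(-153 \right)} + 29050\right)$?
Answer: $- \frac{19178918796}{61} \approx -3.1441 \cdot 10^{8}$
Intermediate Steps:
$f{\left(t \right)} = \frac{2}{61}$ ($f{\left(t \right)} = \frac{2}{-3 + 8 \left(7 + 1\right)} = \frac{2}{-3 + 8 \cdot 8} = \frac{2}{-3 + 64} = \frac{2}{61}$)
$\left(5307 - 16130\right) \left(f{\left(-153 \right)} + 29050\right) = \left(5307 - 16130\right) \left(\frac{2}{61} + 29050\right) = \left(-10823\right) \frac{1772052}{61} = - \frac{19178918796}{61}$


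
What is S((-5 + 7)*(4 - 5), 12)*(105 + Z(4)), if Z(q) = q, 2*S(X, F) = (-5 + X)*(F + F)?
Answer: -9156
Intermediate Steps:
S(X, F) = F*(-5 + X) (S(X, F) = ((-5 + X)*(F + F))/2 = ((-5 + X)*(2*F))/2 = (2*F*(-5 + X))/2 = F*(-5 + X))
S((-5 + 7)*(4 - 5), 12)*(105 + Z(4)) = (12*(-5 + (-5 + 7)*(4 - 5)))*(105 + 4) = (12*(-5 + 2*(-1)))*109 = (12*(-5 - 2))*109 = (12*(-7))*109 = -84*109 = -9156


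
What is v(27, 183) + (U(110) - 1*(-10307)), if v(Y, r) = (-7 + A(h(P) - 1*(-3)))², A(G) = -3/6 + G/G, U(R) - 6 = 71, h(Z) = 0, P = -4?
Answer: 41705/4 ≈ 10426.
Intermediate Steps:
U(R) = 77 (U(R) = 6 + 71 = 77)
A(G) = ½ (A(G) = -3*⅙ + 1 = -½ + 1 = ½)
v(Y, r) = 169/4 (v(Y, r) = (-7 + ½)² = (-13/2)² = 169/4)
v(27, 183) + (U(110) - 1*(-10307)) = 169/4 + (77 - 1*(-10307)) = 169/4 + (77 + 10307) = 169/4 + 10384 = 41705/4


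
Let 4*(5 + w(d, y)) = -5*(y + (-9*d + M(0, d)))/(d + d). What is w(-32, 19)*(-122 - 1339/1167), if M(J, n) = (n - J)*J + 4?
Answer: -39521075/298752 ≈ -132.29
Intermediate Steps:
M(J, n) = 4 + J*(n - J) (M(J, n) = J*(n - J) + 4 = 4 + J*(n - J))
w(d, y) = -5 - 5*(4 + y - 9*d)/(8*d) (w(d, y) = -5 + (-5*(y + (-9*d + (4 - 1*0² + 0*d)))/(d + d))/4 = -5 + (-5*(y + (-9*d + (4 - 1*0 + 0)))/(2*d))/4 = -5 + (-5*(y + (-9*d + (4 + 0 + 0)))*1/(2*d))/4 = -5 + (-5*(y + (-9*d + 4))*1/(2*d))/4 = -5 + (-5*(y + (4 - 9*d))*1/(2*d))/4 = -5 + (-5*(4 + y - 9*d)*1/(2*d))/4 = -5 + (-5*(4 + y - 9*d)/(2*d))/4 = -5 - 5*(4 + y - 9*d)/(8*d))
w(-32, 19)*(-122 - 1339/1167) = ((5/8)*(-4 - 32 - 1*19)/(-32))*(-122 - 1339/1167) = ((5/8)*(-1/32)*(-4 - 32 - 19))*(-122 - 1339*1/1167) = ((5/8)*(-1/32)*(-55))*(-122 - 1339/1167) = (275/256)*(-143713/1167) = -39521075/298752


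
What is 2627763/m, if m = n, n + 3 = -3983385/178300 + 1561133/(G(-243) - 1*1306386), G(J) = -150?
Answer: -4372510705599960/44154657319 ≈ -99027.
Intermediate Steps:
n = -44154657319/1663966920 (n = -3 + (-3983385/178300 + 1561133/(-150 - 1*1306386)) = -3 + (-3983385*1/178300 + 1561133/(-150 - 1306386)) = -3 + (-796677/35660 + 1561133/(-1306536)) = -3 + (-796677/35660 + 1561133*(-1/1306536)) = -3 + (-796677/35660 - 223019/186648) = -3 - 39162756559/1663966920 = -44154657319/1663966920 ≈ -26.536)
m = -44154657319/1663966920 ≈ -26.536
2627763/m = 2627763/(-44154657319/1663966920) = 2627763*(-1663966920/44154657319) = -4372510705599960/44154657319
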